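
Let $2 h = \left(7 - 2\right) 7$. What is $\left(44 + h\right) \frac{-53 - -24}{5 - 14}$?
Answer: $\frac{1189}{6} \approx 198.17$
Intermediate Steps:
$h = \frac{35}{2}$ ($h = \frac{\left(7 - 2\right) 7}{2} = \frac{5 \cdot 7}{2} = \frac{1}{2} \cdot 35 = \frac{35}{2} \approx 17.5$)
$\left(44 + h\right) \frac{-53 - -24}{5 - 14} = \left(44 + \frac{35}{2}\right) \frac{-53 - -24}{5 - 14} = \frac{123 \frac{-53 + 24}{-9}}{2} = \frac{123 \left(\left(-29\right) \left(- \frac{1}{9}\right)\right)}{2} = \frac{123}{2} \cdot \frac{29}{9} = \frac{1189}{6}$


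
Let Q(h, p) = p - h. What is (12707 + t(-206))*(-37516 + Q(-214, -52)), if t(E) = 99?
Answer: -478355324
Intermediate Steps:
(12707 + t(-206))*(-37516 + Q(-214, -52)) = (12707 + 99)*(-37516 + (-52 - 1*(-214))) = 12806*(-37516 + (-52 + 214)) = 12806*(-37516 + 162) = 12806*(-37354) = -478355324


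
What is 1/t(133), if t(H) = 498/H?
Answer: 133/498 ≈ 0.26707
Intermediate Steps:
1/t(133) = 1/(498/133) = 133/498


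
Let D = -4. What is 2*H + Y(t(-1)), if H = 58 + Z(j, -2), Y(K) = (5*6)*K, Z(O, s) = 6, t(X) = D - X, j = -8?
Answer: 38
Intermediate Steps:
t(X) = -4 - X
Y(K) = 30*K
H = 64 (H = 58 + 6 = 64)
2*H + Y(t(-1)) = 2*64 + 30*(-4 - 1*(-1)) = 128 + 30*(-4 + 1) = 128 + 30*(-3) = 128 - 90 = 38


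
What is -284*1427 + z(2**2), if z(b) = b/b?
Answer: -405267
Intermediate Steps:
z(b) = 1
-284*1427 + z(2**2) = -284*1427 + 1 = -405268 + 1 = -405267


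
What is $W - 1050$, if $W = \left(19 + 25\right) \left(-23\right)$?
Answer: $-2062$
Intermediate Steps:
$W = -1012$ ($W = 44 \left(-23\right) = -1012$)
$W - 1050 = -1012 - 1050 = -2062$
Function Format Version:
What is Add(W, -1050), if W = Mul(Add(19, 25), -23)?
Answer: -2062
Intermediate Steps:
W = -1012 (W = Mul(44, -23) = -1012)
Add(W, -1050) = Add(-1012, -1050) = -2062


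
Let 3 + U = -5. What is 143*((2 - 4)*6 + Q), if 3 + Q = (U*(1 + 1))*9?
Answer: -22737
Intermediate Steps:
U = -8 (U = -3 - 5 = -8)
Q = -147 (Q = -3 - 8*(1 + 1)*9 = -3 - 8*2*9 = -3 - 16*9 = -3 - 144 = -147)
143*((2 - 4)*6 + Q) = 143*((2 - 4)*6 - 147) = 143*(-2*6 - 147) = 143*(-12 - 147) = 143*(-159) = -22737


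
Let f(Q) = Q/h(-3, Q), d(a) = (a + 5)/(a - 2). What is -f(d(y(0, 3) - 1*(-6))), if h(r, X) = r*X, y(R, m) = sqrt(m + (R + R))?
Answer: 1/3 ≈ 0.33333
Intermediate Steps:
y(R, m) = sqrt(m + 2*R)
h(r, X) = X*r
d(a) = (5 + a)/(-2 + a)
f(Q) = -1/3 (f(Q) = Q/((Q*(-3))) = Q/((-3*Q)) = Q*(-1/(3*Q)) = -1/3)
-f(d(y(0, 3) - 1*(-6))) = -1*(-1/3) = 1/3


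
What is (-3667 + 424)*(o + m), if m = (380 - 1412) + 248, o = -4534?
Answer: 17246274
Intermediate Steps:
m = -784 (m = -1032 + 248 = -784)
(-3667 + 424)*(o + m) = (-3667 + 424)*(-4534 - 784) = -3243*(-5318) = 17246274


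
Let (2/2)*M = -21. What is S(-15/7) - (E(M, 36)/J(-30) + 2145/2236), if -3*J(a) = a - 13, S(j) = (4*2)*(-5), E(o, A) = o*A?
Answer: 2027/172 ≈ 11.785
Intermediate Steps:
M = -21
E(o, A) = A*o
S(j) = -40 (S(j) = 8*(-5) = -40)
J(a) = 13/3 - a/3 (J(a) = -(a - 13)/3 = -(-13 + a)/3 = 13/3 - a/3)
S(-15/7) - (E(M, 36)/J(-30) + 2145/2236) = -40 - ((36*(-21))/(13/3 - 1/3*(-30)) + 2145/2236) = -40 - (-756/(13/3 + 10) + 2145*(1/2236)) = -40 - (-756/43/3 + 165/172) = -40 - (-756*3/43 + 165/172) = -40 - (-2268/43 + 165/172) = -40 - 1*(-8907/172) = -40 + 8907/172 = 2027/172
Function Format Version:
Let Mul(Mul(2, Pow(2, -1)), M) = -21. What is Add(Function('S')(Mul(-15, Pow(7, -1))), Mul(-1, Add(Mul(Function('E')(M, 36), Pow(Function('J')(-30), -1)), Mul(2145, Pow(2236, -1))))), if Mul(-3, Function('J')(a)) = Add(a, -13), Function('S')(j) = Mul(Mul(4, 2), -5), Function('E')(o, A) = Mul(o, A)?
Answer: Rational(2027, 172) ≈ 11.785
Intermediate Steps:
M = -21
Function('E')(o, A) = Mul(A, o)
Function('S')(j) = -40 (Function('S')(j) = Mul(8, -5) = -40)
Function('J')(a) = Add(Rational(13, 3), Mul(Rational(-1, 3), a)) (Function('J')(a) = Mul(Rational(-1, 3), Add(a, -13)) = Mul(Rational(-1, 3), Add(-13, a)) = Add(Rational(13, 3), Mul(Rational(-1, 3), a)))
Add(Function('S')(Mul(-15, Pow(7, -1))), Mul(-1, Add(Mul(Function('E')(M, 36), Pow(Function('J')(-30), -1)), Mul(2145, Pow(2236, -1))))) = Add(-40, Mul(-1, Add(Mul(Mul(36, -21), Pow(Add(Rational(13, 3), Mul(Rational(-1, 3), -30)), -1)), Mul(2145, Pow(2236, -1))))) = Add(-40, Mul(-1, Add(Mul(-756, Pow(Add(Rational(13, 3), 10), -1)), Mul(2145, Rational(1, 2236))))) = Add(-40, Mul(-1, Add(Mul(-756, Pow(Rational(43, 3), -1)), Rational(165, 172)))) = Add(-40, Mul(-1, Add(Mul(-756, Rational(3, 43)), Rational(165, 172)))) = Add(-40, Mul(-1, Add(Rational(-2268, 43), Rational(165, 172)))) = Add(-40, Mul(-1, Rational(-8907, 172))) = Add(-40, Rational(8907, 172)) = Rational(2027, 172)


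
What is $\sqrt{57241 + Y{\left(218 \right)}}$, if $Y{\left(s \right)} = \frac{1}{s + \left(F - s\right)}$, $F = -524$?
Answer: $\frac{\sqrt{3929251073}}{262} \approx 239.25$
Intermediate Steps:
$Y{\left(s \right)} = - \frac{1}{524}$ ($Y{\left(s \right)} = \frac{1}{s - \left(524 + s\right)} = \frac{1}{-524} = - \frac{1}{524}$)
$\sqrt{57241 + Y{\left(218 \right)}} = \sqrt{57241 - \frac{1}{524}} = \sqrt{\frac{29994283}{524}} = \frac{\sqrt{3929251073}}{262}$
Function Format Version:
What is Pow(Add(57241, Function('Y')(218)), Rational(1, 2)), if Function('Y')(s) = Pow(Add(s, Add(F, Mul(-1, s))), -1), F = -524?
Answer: Mul(Rational(1, 262), Pow(3929251073, Rational(1, 2))) ≈ 239.25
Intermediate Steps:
Function('Y')(s) = Rational(-1, 524) (Function('Y')(s) = Pow(Add(s, Add(-524, Mul(-1, s))), -1) = Pow(-524, -1) = Rational(-1, 524))
Pow(Add(57241, Function('Y')(218)), Rational(1, 2)) = Pow(Add(57241, Rational(-1, 524)), Rational(1, 2)) = Pow(Rational(29994283, 524), Rational(1, 2)) = Mul(Rational(1, 262), Pow(3929251073, Rational(1, 2)))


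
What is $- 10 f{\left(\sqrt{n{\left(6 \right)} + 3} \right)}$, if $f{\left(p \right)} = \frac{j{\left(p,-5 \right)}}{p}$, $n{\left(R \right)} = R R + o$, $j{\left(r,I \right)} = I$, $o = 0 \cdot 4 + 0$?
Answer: $\frac{50 \sqrt{39}}{39} \approx 8.0064$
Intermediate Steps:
$o = 0$ ($o = 0 + 0 = 0$)
$n{\left(R \right)} = R^{2}$ ($n{\left(R \right)} = R R + 0 = R^{2} + 0 = R^{2}$)
$f{\left(p \right)} = - \frac{5}{p}$
$- 10 f{\left(\sqrt{n{\left(6 \right)} + 3} \right)} = - 10 \left(- \frac{5}{\sqrt{6^{2} + 3}}\right) = - 10 \left(- \frac{5}{\sqrt{36 + 3}}\right) = - 10 \left(- \frac{5}{\sqrt{39}}\right) = - 10 \left(- 5 \frac{\sqrt{39}}{39}\right) = - 10 \left(- \frac{5 \sqrt{39}}{39}\right) = \frac{50 \sqrt{39}}{39}$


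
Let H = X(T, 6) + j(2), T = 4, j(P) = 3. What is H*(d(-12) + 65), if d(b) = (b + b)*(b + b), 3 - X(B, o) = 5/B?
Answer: 12179/4 ≈ 3044.8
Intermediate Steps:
X(B, o) = 3 - 5/B
d(b) = 4*b**2 (d(b) = (2*b)*(2*b) = 4*b**2)
H = 19/4 (H = (3 - 5/4) + 3 = 7/4 + 3 = 19/4 ≈ 4.7500)
H*(d(-12) + 65) = 19*(4*(-12)**2 + 65)/4 = 19*(4*144 + 65)/4 = 19*(576 + 65)/4 = (19/4)*641 = 12179/4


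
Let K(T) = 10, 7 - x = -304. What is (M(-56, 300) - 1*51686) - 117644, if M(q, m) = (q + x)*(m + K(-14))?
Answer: -90280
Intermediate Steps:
x = 311 (x = 7 - 1*(-304) = 7 + 304 = 311)
M(q, m) = (10 + m)*(311 + q) (M(q, m) = (q + 311)*(m + 10) = (311 + q)*(10 + m) = (10 + m)*(311 + q))
(M(-56, 300) - 1*51686) - 117644 = ((3110 + 10*(-56) + 311*300 + 300*(-56)) - 1*51686) - 117644 = ((3110 - 560 + 93300 - 16800) - 51686) - 117644 = (79050 - 51686) - 117644 = 27364 - 117644 = -90280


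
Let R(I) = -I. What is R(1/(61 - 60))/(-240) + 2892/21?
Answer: 231367/1680 ≈ 137.72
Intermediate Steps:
R(1/(61 - 60))/(-240) + 2892/21 = -1/(61 - 60)/(-240) + 2892/21 = -1/1*(-1/240) + 2892*(1/21) = -1*1*(-1/240) + 964/7 = -1*(-1/240) + 964/7 = 1/240 + 964/7 = 231367/1680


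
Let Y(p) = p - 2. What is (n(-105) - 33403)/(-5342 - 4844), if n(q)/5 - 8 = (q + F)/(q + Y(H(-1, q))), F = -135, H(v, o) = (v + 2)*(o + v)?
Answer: 2368373/723206 ≈ 3.2748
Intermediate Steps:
H(v, o) = (2 + v)*(o + v)
Y(p) = -2 + p
n(q) = 40 + 5*(-135 + q)/(-3 + 2*q) (n(q) = 40 + 5*((q - 135)/(q + (-2 + ((-1)**2 + 2*q + 2*(-1) + q*(-1))))) = 40 + 5*((-135 + q)/(q + (-2 + (1 + 2*q - 2 - q)))) = 40 + 5*((-135 + q)/(q + (-2 + (-1 + q)))) = 40 + 5*((-135 + q)/(q + (-3 + q))) = 40 + 5*((-135 + q)/(-3 + 2*q)) = 40 + 5*(-135 + q)/(-3 + 2*q))
(n(-105) - 33403)/(-5342 - 4844) = (5*(-159 + 17*(-105))/(-3 + 2*(-105)) - 33403)/(-5342 - 4844) = (5*(-159 - 1785)/(-3 - 210) - 33403)/(-10186) = (5*(-1944)/(-213) - 33403)*(-1/10186) = (5*(-1/213)*(-1944) - 33403)*(-1/10186) = (3240/71 - 33403)*(-1/10186) = -2368373/71*(-1/10186) = 2368373/723206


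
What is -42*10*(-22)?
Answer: 9240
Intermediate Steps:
-42*10*(-22) = -420*(-22) = 9240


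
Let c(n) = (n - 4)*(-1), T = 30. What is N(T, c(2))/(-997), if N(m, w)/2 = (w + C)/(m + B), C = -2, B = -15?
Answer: 0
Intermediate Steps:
c(n) = 4 - n (c(n) = (-4 + n)*(-1) = 4 - n)
N(m, w) = 2*(-2 + w)/(-15 + m) (N(m, w) = 2*((w - 2)/(m - 15)) = 2*((-2 + w)/(-15 + m)) = 2*(-2 + w)/(-15 + m))
N(T, c(2))/(-997) = (2*(-2 + (4 - 1*2))/(-15 + 30))/(-997) = (2*(-2 + (4 - 2))/15)*(-1/997) = (2*(1/15)*(-2 + 2))*(-1/997) = (2*(1/15)*0)*(-1/997) = 0*(-1/997) = 0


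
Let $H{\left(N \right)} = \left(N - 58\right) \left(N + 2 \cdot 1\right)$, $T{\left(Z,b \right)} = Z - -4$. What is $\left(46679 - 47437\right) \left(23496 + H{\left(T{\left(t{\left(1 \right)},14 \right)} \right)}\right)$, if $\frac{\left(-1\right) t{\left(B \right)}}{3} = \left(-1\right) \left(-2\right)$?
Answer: $-17809968$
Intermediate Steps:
$t{\left(B \right)} = -6$ ($t{\left(B \right)} = - 3 \left(\left(-1\right) \left(-2\right)\right) = \left(-3\right) 2 = -6$)
$T{\left(Z,b \right)} = 4 + Z$ ($T{\left(Z,b \right)} = Z + 4 = 4 + Z$)
$H{\left(N \right)} = \left(-58 + N\right) \left(2 + N\right)$ ($H{\left(N \right)} = \left(-58 + N\right) \left(N + 2\right) = \left(-58 + N\right) \left(2 + N\right)$)
$\left(46679 - 47437\right) \left(23496 + H{\left(T{\left(t{\left(1 \right)},14 \right)} \right)}\right) = \left(46679 - 47437\right) \left(23496 - \left(116 - \left(4 - 6\right)^{2} + 56 \left(4 - 6\right)\right)\right) = - 758 \left(23496 - \left(4 - 4\right)\right) = - 758 \left(23496 + \left(-116 + 4 + 112\right)\right) = - 758 \left(23496 + 0\right) = \left(-758\right) 23496 = -17809968$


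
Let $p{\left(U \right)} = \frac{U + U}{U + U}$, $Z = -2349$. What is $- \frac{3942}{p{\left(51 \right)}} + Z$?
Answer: $-6291$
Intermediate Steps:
$p{\left(U \right)} = 1$ ($p{\left(U \right)} = \frac{2 U}{2 U} = 2 U \frac{1}{2 U} = 1$)
$- \frac{3942}{p{\left(51 \right)}} + Z = - \frac{3942}{1} - 2349 = \left(-3942\right) 1 - 2349 = -3942 - 2349 = -6291$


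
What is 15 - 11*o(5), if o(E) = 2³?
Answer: -73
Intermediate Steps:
o(E) = 8
15 - 11*o(5) = 15 - 11*8 = 15 - 88 = -73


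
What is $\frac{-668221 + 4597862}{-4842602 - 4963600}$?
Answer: $- \frac{3929641}{9806202} \approx -0.40073$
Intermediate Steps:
$\frac{-668221 + 4597862}{-4842602 - 4963600} = \frac{3929641}{-9806202} = 3929641 \left(- \frac{1}{9806202}\right) = - \frac{3929641}{9806202}$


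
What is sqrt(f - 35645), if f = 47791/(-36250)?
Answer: 3*I*sqrt(8327376042)/1450 ≈ 188.8*I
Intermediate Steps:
f = -47791/36250 (f = 47791*(-1/36250) = -47791/36250 ≈ -1.3184)
sqrt(f - 35645) = sqrt(-47791/36250 - 35645) = sqrt(-1292179041/36250) = 3*I*sqrt(8327376042)/1450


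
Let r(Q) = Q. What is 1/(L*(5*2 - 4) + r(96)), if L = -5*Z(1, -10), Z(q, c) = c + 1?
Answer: 1/366 ≈ 0.0027322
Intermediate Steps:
Z(q, c) = 1 + c
L = 45 (L = -5*(1 - 10) = -5*(-9) = 45)
1/(L*(5*2 - 4) + r(96)) = 1/(45*(5*2 - 4) + 96) = 1/(45*(10 - 4) + 96) = 1/(45*6 + 96) = 1/(270 + 96) = 1/366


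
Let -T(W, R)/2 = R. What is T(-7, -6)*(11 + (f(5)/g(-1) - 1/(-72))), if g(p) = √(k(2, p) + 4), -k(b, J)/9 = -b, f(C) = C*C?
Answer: 793/6 + 150*√22/11 ≈ 196.13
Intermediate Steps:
T(W, R) = -2*R
f(C) = C²
k(b, J) = 9*b (k(b, J) = -(-9)*b = 9*b)
g(p) = √22 (g(p) = √(9*2 + 4) = √(18 + 4) = √22)
T(-7, -6)*(11 + (f(5)/g(-1) - 1/(-72))) = (-2*(-6))*(11 + (5²/(√22) - 1/(-72))) = 12*(11 + (25*(√22/22) - 1*(-1/72))) = 12*(11 + (25*√22/22 + 1/72)) = 12*(11 + (1/72 + 25*√22/22)) = 12*(793/72 + 25*√22/22) = 793/6 + 150*√22/11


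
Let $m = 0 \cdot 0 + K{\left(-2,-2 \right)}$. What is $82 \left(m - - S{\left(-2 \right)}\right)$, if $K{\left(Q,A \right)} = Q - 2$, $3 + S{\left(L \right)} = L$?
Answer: $-738$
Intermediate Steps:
$S{\left(L \right)} = -3 + L$
$K{\left(Q,A \right)} = -2 + Q$ ($K{\left(Q,A \right)} = Q - 2 = -2 + Q$)
$m = -4$ ($m = 0 \cdot 0 - 4 = 0 - 4 = -4$)
$82 \left(m - - S{\left(-2 \right)}\right) = 82 \left(-4 - \left(5 + 0 \left(1 + 5\right)\right)\right) = 82 \left(-4 - \left(5 + 0 \cdot 6\right)\right) = 82 \left(-4 - 5\right) = 82 \left(-9\right) = -738$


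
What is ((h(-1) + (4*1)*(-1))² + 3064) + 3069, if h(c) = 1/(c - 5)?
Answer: 221413/36 ≈ 6150.4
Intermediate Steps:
h(c) = 1/(-5 + c)
((h(-1) + (4*1)*(-1))² + 3064) + 3069 = ((1/(-5 - 1) + (4*1)*(-1))² + 3064) + 3069 = ((1/(-6) + 4*(-1))² + 3064) + 3069 = ((-⅙ - 4)² + 3064) + 3069 = ((-25/6)² + 3064) + 3069 = (625/36 + 3064) + 3069 = 110929/36 + 3069 = 221413/36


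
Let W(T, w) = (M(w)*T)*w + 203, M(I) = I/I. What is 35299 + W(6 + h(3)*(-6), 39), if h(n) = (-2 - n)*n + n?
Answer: 38544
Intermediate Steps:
M(I) = 1
h(n) = n + n*(-2 - n) (h(n) = n*(-2 - n) + n = n + n*(-2 - n))
W(T, w) = 203 + T*w (W(T, w) = (1*T)*w + 203 = T*w + 203 = 203 + T*w)
35299 + W(6 + h(3)*(-6), 39) = 35299 + (203 + (6 - 1*3*(1 + 3)*(-6))*39) = 35299 + (203 + (6 - 1*3*4*(-6))*39) = 35299 + (203 + (6 - 12*(-6))*39) = 35299 + (203 + (6 + 72)*39) = 35299 + (203 + 78*39) = 35299 + (203 + 3042) = 35299 + 3245 = 38544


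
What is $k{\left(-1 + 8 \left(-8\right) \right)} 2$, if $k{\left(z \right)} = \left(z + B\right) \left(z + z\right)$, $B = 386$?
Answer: $-83460$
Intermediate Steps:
$k{\left(z \right)} = 2 z \left(386 + z\right)$ ($k{\left(z \right)} = \left(z + 386\right) \left(z + z\right) = \left(386 + z\right) 2 z = 2 z \left(386 + z\right)$)
$k{\left(-1 + 8 \left(-8\right) \right)} 2 = 2 \left(-1 + 8 \left(-8\right)\right) \left(386 + \left(-1 + 8 \left(-8\right)\right)\right) 2 = 2 \left(-1 - 64\right) \left(386 - 65\right) 2 = 2 \left(-65\right) \left(386 - 65\right) 2 = 2 \left(-65\right) 321 \cdot 2 = \left(-41730\right) 2 = -83460$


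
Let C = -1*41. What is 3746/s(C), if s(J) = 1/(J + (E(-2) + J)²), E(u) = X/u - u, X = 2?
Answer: 5840014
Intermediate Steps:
E(u) = -u + 2/u (E(u) = 2/u - u = -u + 2/u)
C = -41
s(J) = 1/(J + (1 + J)²) (s(J) = 1/(J + ((-1*(-2) + 2/(-2)) + J)²) = 1/(J + ((2 + 2*(-½)) + J)²) = 1/(J + ((2 - 1) + J)²) = 1/(J + (1 + J)²))
3746/s(C) = 3746/(1/(-41 + (1 - 41)²)) = 3746/(1/(-41 + (-40)²)) = 3746/(1/(-41 + 1600)) = 3746/(1/1559) = 3746*1559 = 5840014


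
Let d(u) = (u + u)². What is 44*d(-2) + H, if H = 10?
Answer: 714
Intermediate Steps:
d(u) = 4*u² (d(u) = (2*u)² = 4*u²)
44*d(-2) + H = 44*(4*(-2)²) + 10 = 44*(4*4) + 10 = 44*16 + 10 = 704 + 10 = 714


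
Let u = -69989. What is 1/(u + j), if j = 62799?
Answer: -1/7190 ≈ -0.00013908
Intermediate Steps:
1/(u + j) = 1/(-69989 + 62799) = 1/(-7190) = -1/7190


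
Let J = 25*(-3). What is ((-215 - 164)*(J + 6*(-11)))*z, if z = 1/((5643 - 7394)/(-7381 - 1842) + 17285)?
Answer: 492867897/159421306 ≈ 3.0916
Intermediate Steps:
J = -75
z = 9223/159421306 (z = 1/(-1751/(-9223) + 17285) = 1/(-1751*(-1/9223) + 17285) = 1/(1751/9223 + 17285) = 1/(159421306/9223) = 9223/159421306 ≈ 5.7853e-5)
((-215 - 164)*(J + 6*(-11)))*z = ((-215 - 164)*(-75 + 6*(-11)))*(9223/159421306) = -379*(-75 - 66)*(9223/159421306) = -379*(-141)*(9223/159421306) = 53439*(9223/159421306) = 492867897/159421306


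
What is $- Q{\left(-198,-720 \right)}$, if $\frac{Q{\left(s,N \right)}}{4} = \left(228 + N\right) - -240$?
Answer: $1008$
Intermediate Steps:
$Q{\left(s,N \right)} = 1872 + 4 N$ ($Q{\left(s,N \right)} = 4 \left(\left(228 + N\right) - -240\right) = 4 \left(\left(228 + N\right) + 240\right) = 4 \left(468 + N\right) = 1872 + 4 N$)
$- Q{\left(-198,-720 \right)} = - (1872 + 4 \left(-720\right)) = - (1872 - 2880) = \left(-1\right) \left(-1008\right) = 1008$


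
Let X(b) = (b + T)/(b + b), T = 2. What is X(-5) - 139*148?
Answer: -205717/10 ≈ -20572.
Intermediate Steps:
X(b) = (2 + b)/(2*b) (X(b) = (b + 2)/(b + b) = (2 + b)/((2*b)) = (2 + b)*(1/(2*b)) = (2 + b)/(2*b))
X(-5) - 139*148 = (½)*(2 - 5)/(-5) - 139*148 = (½)*(-⅕)*(-3) - 20572 = 3/10 - 20572 = -205717/10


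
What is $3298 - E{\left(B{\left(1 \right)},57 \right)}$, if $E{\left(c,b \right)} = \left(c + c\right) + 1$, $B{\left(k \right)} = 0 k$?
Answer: $3297$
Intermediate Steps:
$B{\left(k \right)} = 0$
$E{\left(c,b \right)} = 1 + 2 c$ ($E{\left(c,b \right)} = 2 c + 1 = 1 + 2 c$)
$3298 - E{\left(B{\left(1 \right)},57 \right)} = 3298 - \left(1 + 2 \cdot 0\right) = 3298 - \left(1 + 0\right) = 3298 - 1 = 3297$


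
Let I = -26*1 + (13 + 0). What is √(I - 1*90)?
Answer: I*√103 ≈ 10.149*I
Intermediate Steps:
I = -13 (I = -26 + 13 = -13)
√(I - 1*90) = √(-13 - 1*90) = √(-13 - 90) = √(-103) = I*√103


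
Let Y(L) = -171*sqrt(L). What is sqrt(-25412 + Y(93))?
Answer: sqrt(-25412 - 171*sqrt(93)) ≈ 164.5*I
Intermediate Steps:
sqrt(-25412 + Y(93)) = sqrt(-25412 - 171*sqrt(93))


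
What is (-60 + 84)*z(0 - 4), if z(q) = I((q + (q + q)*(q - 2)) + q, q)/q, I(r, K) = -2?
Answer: 12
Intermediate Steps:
z(q) = -2/q
(-60 + 84)*z(0 - 4) = (-60 + 84)*(-2/(0 - 4)) = 24*(-2/(-4)) = 24*(-2*(-1/4)) = 24*(1/2) = 12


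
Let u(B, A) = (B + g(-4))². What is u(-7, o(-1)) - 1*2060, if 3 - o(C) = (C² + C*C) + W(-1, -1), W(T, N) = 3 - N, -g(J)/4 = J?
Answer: -1979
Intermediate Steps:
g(J) = -4*J
o(C) = -1 - 2*C² (o(C) = 3 - ((C² + C*C) + (3 - 1*(-1))) = 3 - ((C² + C²) + (3 + 1)) = 3 - (2*C² + 4) = 3 - (4 + 2*C²) = 3 + (-4 - 2*C²) = -1 - 2*C²)
u(B, A) = (16 + B)² (u(B, A) = (B - 4*(-4))² = (B + 16)² = (16 + B)²)
u(-7, o(-1)) - 1*2060 = (16 - 7)² - 1*2060 = 9² - 2060 = 81 - 2060 = -1979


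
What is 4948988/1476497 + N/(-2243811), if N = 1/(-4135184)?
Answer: 4174503477237081619/1245434796089608848 ≈ 3.3518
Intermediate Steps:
N = -1/4135184 ≈ -2.4183e-7
4948988/1476497 + N/(-2243811) = 4948988/1476497 - 1/4135184/(-2243811) = 4948988*(1/1476497) - 1/4135184*(-1/2243811) = 449908/134227 + 1/9278571346224 = 4174503477237081619/1245434796089608848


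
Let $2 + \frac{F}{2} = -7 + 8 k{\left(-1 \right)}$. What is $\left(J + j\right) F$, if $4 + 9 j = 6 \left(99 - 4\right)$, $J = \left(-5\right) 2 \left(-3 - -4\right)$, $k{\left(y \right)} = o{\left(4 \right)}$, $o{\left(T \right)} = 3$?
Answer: $\frac{4760}{3} \approx 1586.7$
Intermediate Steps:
$k{\left(y \right)} = 3$
$F = 30$ ($F = -4 + 2 \left(-7 + 8 \cdot 3\right) = -4 + 2 \left(-7 + 24\right) = -4 + 2 \cdot 17 = -4 + 34 = 30$)
$J = -10$ ($J = - 10 \left(-3 + 4\right) = \left(-10\right) 1 = -10$)
$j = \frac{566}{9}$ ($j = - \frac{4}{9} + \frac{6 \left(99 - 4\right)}{9} = - \frac{4}{9} + \frac{6 \cdot 95}{9} = - \frac{4}{9} + \frac{1}{9} \cdot 570 = - \frac{4}{9} + \frac{190}{3} = \frac{566}{9} \approx 62.889$)
$\left(J + j\right) F = \left(-10 + \frac{566}{9}\right) 30 = \frac{476}{9} \cdot 30 = \frac{4760}{3}$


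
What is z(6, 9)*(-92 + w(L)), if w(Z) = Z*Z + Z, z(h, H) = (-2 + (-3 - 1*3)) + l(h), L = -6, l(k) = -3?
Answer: 682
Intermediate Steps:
z(h, H) = -11 (z(h, H) = (-2 + (-3 - 1*3)) - 3 = (-2 + (-3 - 3)) - 3 = (-2 - 6) - 3 = -8 - 3 = -11)
w(Z) = Z + Z² (w(Z) = Z² + Z = Z + Z²)
z(6, 9)*(-92 + w(L)) = -11*(-92 - 6*(1 - 6)) = -11*(-92 - 6*(-5)) = -11*(-92 + 30) = -11*(-62) = 682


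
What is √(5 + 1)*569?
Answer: 569*√6 ≈ 1393.8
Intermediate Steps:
√(5 + 1)*569 = √6*569 = 569*√6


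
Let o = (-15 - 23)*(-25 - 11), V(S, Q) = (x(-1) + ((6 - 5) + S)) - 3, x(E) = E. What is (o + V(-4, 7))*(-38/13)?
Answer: -51718/13 ≈ -3978.3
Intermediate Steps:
V(S, Q) = -3 + S (V(S, Q) = (-1 + ((6 - 5) + S)) - 3 = (-1 + (1 + S)) - 3 = S - 3 = -3 + S)
o = 1368 (o = -38*(-36) = 1368)
(o + V(-4, 7))*(-38/13) = (1368 + (-3 - 4))*(-38/13) = (1368 - 7)*(-38*1/13) = 1361*(-38/13) = -51718/13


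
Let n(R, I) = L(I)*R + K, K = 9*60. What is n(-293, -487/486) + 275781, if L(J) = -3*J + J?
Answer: 67003312/243 ≈ 2.7573e+5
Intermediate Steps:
K = 540
L(J) = -2*J
n(R, I) = 540 - 2*I*R (n(R, I) = (-2*I)*R + 540 = -2*I*R + 540 = 540 - 2*I*R)
n(-293, -487/486) + 275781 = (540 - 2*(-487/486)*(-293)) + 275781 = (540 - 142691/243) + 275781 = -11471/243 + 275781 = 67003312/243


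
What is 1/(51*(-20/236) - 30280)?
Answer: -59/1786775 ≈ -3.3020e-5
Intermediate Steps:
1/(51*(-20/236) - 30280) = 1/(51*(-20*1/236) - 30280) = 1/(51*(-5/59) - 30280) = 1/(-255/59 - 30280) = 1/(-1786775/59) = -59/1786775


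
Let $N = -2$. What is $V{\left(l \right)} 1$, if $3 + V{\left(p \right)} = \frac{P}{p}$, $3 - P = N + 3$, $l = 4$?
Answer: $- \frac{5}{2} \approx -2.5$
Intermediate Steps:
$P = 2$ ($P = 3 - \left(-2 + 3\right) = 3 - 1 = 2$)
$V{\left(p \right)} = -3 + \frac{2}{p}$
$V{\left(l \right)} 1 = \left(-3 + \frac{2}{4}\right) 1 = \left(-3 + 2 \cdot \frac{1}{4}\right) 1 = \left(-3 + \frac{1}{2}\right) 1 = \left(- \frac{5}{2}\right) 1 = - \frac{5}{2}$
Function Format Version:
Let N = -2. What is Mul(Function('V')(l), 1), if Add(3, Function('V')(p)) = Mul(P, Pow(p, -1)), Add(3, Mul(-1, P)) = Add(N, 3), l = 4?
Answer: Rational(-5, 2) ≈ -2.5000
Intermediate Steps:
P = 2 (P = Add(3, Mul(-1, Add(-2, 3))) = Add(3, Mul(-1, 1)) = Add(3, -1) = 2)
Function('V')(p) = Add(-3, Mul(2, Pow(p, -1)))
Mul(Function('V')(l), 1) = Mul(Add(-3, Mul(2, Pow(4, -1))), 1) = Mul(Add(-3, Mul(2, Rational(1, 4))), 1) = Mul(Add(-3, Rational(1, 2)), 1) = Mul(Rational(-5, 2), 1) = Rational(-5, 2)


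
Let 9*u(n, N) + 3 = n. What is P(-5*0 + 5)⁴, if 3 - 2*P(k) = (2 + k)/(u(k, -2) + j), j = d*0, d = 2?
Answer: 10556001/256 ≈ 41234.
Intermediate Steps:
u(n, N) = -⅓ + n/9
j = 0 (j = 2*0 = 0)
P(k) = 3/2 - (2 + k)/(2*(-⅓ + k/9)) (P(k) = 3/2 - (2 + k)/(2*((-⅓ + k/9) + 0)) = 3/2 - (2 + k)/(2*(-⅓ + k/9)))
P(-5*0 + 5)⁴ = (3*(-9 - 2*(-5*0 + 5))/(2*(-3 + (-5*0 + 5))))⁴ = (3*(-9 - 2*(0 + 5))/(2*(-3 + (0 + 5))))⁴ = (3*(-9 - 2*5)/(2*(-3 + 5)))⁴ = ((3/2)*(-9 - 10)/2)⁴ = ((3/2)*(½)*(-19))⁴ = (-57/4)⁴ = 10556001/256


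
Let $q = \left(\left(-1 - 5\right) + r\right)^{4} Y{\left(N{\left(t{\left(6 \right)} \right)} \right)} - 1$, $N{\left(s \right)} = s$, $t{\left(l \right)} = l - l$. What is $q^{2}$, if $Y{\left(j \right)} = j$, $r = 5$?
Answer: $1$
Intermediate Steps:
$t{\left(l \right)} = 0$
$q = -1$ ($q = \left(\left(-1 - 5\right) + 5\right)^{4} \cdot 0 - 1 = \left(-6 + 5\right)^{4} \cdot 0 - 1 = \left(-1\right)^{4} \cdot 0 - 1 = 1 \cdot 0 - 1 = 0 - 1 = -1$)
$q^{2} = \left(-1\right)^{2} = 1$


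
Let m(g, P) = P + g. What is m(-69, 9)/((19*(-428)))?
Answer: 15/2033 ≈ 0.0073783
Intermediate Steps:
m(-69, 9)/((19*(-428))) = (9 - 69)/((19*(-428))) = -60/(-8132) = -60*(-1/8132) = 15/2033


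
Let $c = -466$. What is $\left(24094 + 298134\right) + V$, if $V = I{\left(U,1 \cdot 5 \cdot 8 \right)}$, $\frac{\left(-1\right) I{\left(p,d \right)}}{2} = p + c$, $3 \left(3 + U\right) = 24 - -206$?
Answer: $\frac{969038}{3} \approx 3.2301 \cdot 10^{5}$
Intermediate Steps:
$U = \frac{221}{3}$ ($U = -3 + \frac{24 - -206}{3} = -3 + \frac{24 + 206}{3} = -3 + \frac{1}{3} \cdot 230 = -3 + \frac{230}{3} = \frac{221}{3} \approx 73.667$)
$I{\left(p,d \right)} = 932 - 2 p$ ($I{\left(p,d \right)} = - 2 \left(p - 466\right) = - 2 \left(-466 + p\right) = 932 - 2 p$)
$V = \frac{2354}{3}$ ($V = 932 - \frac{442}{3} = \frac{2354}{3} \approx 784.67$)
$\left(24094 + 298134\right) + V = \left(24094 + 298134\right) + \frac{2354}{3} = 322228 + \frac{2354}{3} = \frac{969038}{3}$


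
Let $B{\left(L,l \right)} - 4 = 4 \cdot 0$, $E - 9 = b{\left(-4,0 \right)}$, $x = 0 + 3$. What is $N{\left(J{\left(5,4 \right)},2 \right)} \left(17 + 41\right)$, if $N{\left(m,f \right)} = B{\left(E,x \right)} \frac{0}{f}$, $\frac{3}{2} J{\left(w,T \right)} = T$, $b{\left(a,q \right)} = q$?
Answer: $0$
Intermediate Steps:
$J{\left(w,T \right)} = \frac{2 T}{3}$
$x = 3$
$E = 9$ ($E = 9 + 0 = 9$)
$B{\left(L,l \right)} = 4$ ($B{\left(L,l \right)} = 4 + 4 \cdot 0 = 4 + 0 = 4$)
$N{\left(m,f \right)} = 0$ ($N{\left(m,f \right)} = 4 \frac{0}{f} = 4 \cdot 0 = 0$)
$N{\left(J{\left(5,4 \right)},2 \right)} \left(17 + 41\right) = 0 \left(17 + 41\right) = 0 \cdot 58 = 0$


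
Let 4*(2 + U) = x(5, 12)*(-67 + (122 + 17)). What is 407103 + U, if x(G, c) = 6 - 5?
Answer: 407119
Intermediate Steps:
x(G, c) = 1
U = 16 (U = -2 + (1*(-67 + (122 + 17)))/4 = -2 + (1*(-67 + 139))/4 = -2 + (1*72)/4 = -2 + (1/4)*72 = -2 + 18 = 16)
407103 + U = 407103 + 16 = 407119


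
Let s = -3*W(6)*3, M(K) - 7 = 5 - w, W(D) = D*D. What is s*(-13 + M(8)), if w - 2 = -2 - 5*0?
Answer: 324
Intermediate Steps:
W(D) = D**2
w = 0 (w = 2 + (-2 - 5*0) = 2 + (-2 + 0) = 2 - 2 = 0)
M(K) = 12 (M(K) = 7 + (5 - 1*0) = 7 + (5 + 0) = 7 + 5 = 12)
s = -324 (s = -3*6**2*3 = -3*36*3 = -108*3 = -324)
s*(-13 + M(8)) = -324*(-13 + 12) = -324*(-1) = 324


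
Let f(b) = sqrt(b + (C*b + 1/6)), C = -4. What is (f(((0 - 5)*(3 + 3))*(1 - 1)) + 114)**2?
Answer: (684 + sqrt(6))**2/36 ≈ 13089.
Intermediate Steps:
f(b) = sqrt(1/6 - 3*b) (f(b) = sqrt(b + (-4*b + 1/6)) = sqrt(b + (1/6 - 4*b)) = sqrt(1/6 - 3*b))
(f(((0 - 5)*(3 + 3))*(1 - 1)) + 114)**2 = (sqrt(6 - 108*(0 - 5)*(3 + 3)*(1 - 1))/6 + 114)**2 = (sqrt(6 - 108*(-5*6)*0)/6 + 114)**2 = (sqrt(6 - (-3240)*0)/6 + 114)**2 = (sqrt(6 - 108*0)/6 + 114)**2 = (sqrt(6 + 0)/6 + 114)**2 = (sqrt(6)/6 + 114)**2 = (114 + sqrt(6)/6)**2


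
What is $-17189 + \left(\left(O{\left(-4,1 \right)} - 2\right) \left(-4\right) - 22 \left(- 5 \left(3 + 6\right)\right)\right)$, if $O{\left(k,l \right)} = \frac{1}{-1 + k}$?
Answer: $- \frac{80951}{5} \approx -16190.0$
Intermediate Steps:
$-17189 + \left(\left(O{\left(-4,1 \right)} - 2\right) \left(-4\right) - 22 \left(- 5 \left(3 + 6\right)\right)\right) = -17189 - \left(\left(-1\right) \left(\frac{1}{-1 - 4} - 2\right) \left(-4\right) + 22 \left(-5\right) \left(3 + 6\right)\right) = -17189 - \left(\left(-1\right) \left(\frac{1}{-5} - 2\right) \left(-4\right) + 22 \left(-5\right) 9\right) = -17189 + \left(\left(- \frac{1}{5} - 2\right) \left(-4\right) - -990\right) = -17189 + \left(\left(- \frac{11}{5}\right) \left(-4\right) + 990\right) = -17189 + \left(\frac{44}{5} + 990\right) = -17189 + \frac{4994}{5} = - \frac{80951}{5}$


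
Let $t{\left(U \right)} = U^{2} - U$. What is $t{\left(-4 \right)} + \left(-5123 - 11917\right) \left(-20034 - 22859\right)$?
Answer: $730896740$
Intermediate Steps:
$t{\left(-4 \right)} + \left(-5123 - 11917\right) \left(-20034 - 22859\right) = - 4 \left(-1 - 4\right) + \left(-5123 - 11917\right) \left(-20034 - 22859\right) = \left(-4\right) \left(-5\right) - -730896720 = 20 + 730896720 = 730896740$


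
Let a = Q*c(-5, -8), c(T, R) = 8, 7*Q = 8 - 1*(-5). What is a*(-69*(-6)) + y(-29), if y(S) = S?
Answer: 42853/7 ≈ 6121.9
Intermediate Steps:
Q = 13/7 (Q = (8 - 1*(-5))/7 = (8 + 5)/7 = (⅐)*13 = 13/7 ≈ 1.8571)
a = 104/7 (a = (13/7)*8 = 104/7 ≈ 14.857)
a*(-69*(-6)) + y(-29) = 104*(-69*(-6))/7 - 29 = (104/7)*414 - 29 = 43056/7 - 29 = 42853/7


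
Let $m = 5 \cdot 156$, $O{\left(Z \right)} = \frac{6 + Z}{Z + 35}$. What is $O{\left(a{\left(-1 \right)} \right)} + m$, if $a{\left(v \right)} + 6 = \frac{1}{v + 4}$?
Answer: $\frac{68641}{88} \approx 780.01$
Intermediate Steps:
$a{\left(v \right)} = -6 + \frac{1}{4 + v}$ ($a{\left(v \right)} = -6 + \frac{1}{v + 4} = -6 + \frac{1}{4 + v}$)
$O{\left(Z \right)} = \frac{6 + Z}{35 + Z}$
$m = 780$
$O{\left(a{\left(-1 \right)} \right)} + m = \frac{6 + \frac{-23 - -6}{4 - 1}}{35 + \frac{-23 - -6}{4 - 1}} + 780 = \frac{6 + \frac{-23 + 6}{3}}{35 + \frac{-23 + 6}{3}} + 780 = \frac{6 + \frac{1}{3} \left(-17\right)}{35 + \frac{1}{3} \left(-17\right)} + 780 = \frac{6 - \frac{17}{3}}{35 - \frac{17}{3}} + 780 = \frac{1}{\frac{88}{3}} \cdot \frac{1}{3} + 780 = \frac{3}{88} \cdot \frac{1}{3} + 780 = \frac{1}{88} + 780 = \frac{68641}{88}$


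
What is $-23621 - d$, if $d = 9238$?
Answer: $-32859$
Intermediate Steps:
$-23621 - d = -23621 - 9238 = -32859$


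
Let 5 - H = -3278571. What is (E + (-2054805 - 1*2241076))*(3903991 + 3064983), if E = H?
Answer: -7089572095070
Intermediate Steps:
H = 3278576 (H = 5 - 1*(-3278571) = 5 + 3278571 = 3278576)
E = 3278576
(E + (-2054805 - 1*2241076))*(3903991 + 3064983) = (3278576 + (-2054805 - 1*2241076))*(3903991 + 3064983) = (3278576 + (-2054805 - 2241076))*6968974 = (3278576 - 4295881)*6968974 = -1017305*6968974 = -7089572095070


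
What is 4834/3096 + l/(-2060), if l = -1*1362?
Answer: 1771849/797220 ≈ 2.2225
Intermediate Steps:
l = -1362
4834/3096 + l/(-2060) = 4834/3096 - 1362/(-2060) = 4834*(1/3096) - 1362*(-1/2060) = 2417/1548 + 681/1030 = 1771849/797220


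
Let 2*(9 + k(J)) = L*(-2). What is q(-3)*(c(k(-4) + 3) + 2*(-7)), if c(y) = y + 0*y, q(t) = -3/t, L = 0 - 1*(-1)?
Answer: -21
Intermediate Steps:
L = 1 (L = 0 + 1 = 1)
k(J) = -10 (k(J) = -9 + (1*(-2))/2 = -9 + (½)*(-2) = -9 - 1 = -10)
c(y) = y (c(y) = y + 0 = y)
q(-3)*(c(k(-4) + 3) + 2*(-7)) = (-3/(-3))*((-10 + 3) + 2*(-7)) = (-3*(-⅓))*(-7 - 14) = 1*(-21) = -21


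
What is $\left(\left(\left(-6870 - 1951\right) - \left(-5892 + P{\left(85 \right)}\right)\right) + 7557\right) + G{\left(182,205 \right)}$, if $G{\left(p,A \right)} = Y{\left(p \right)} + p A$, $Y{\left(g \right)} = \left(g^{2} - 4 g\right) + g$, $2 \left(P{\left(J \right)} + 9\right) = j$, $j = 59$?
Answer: $\frac{148991}{2} \approx 74496.0$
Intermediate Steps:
$P{\left(J \right)} = \frac{41}{2}$ ($P{\left(J \right)} = -9 + \frac{1}{2} \cdot 59 = -9 + \frac{59}{2} = \frac{41}{2}$)
$Y{\left(g \right)} = g^{2} - 3 g$
$G{\left(p,A \right)} = A p + p \left(-3 + p\right)$ ($G{\left(p,A \right)} = p \left(-3 + p\right) + p A = p \left(-3 + p\right) + A p = A p + p \left(-3 + p\right)$)
$\left(\left(\left(-6870 - 1951\right) - \left(-5892 + P{\left(85 \right)}\right)\right) + 7557\right) + G{\left(182,205 \right)} = \left(\left(\left(-6870 - 1951\right) + \left(5892 - \frac{41}{2}\right)\right) + 7557\right) + 182 \left(-3 + 205 + 182\right) = \left(\left(-8821 + \left(5892 - \frac{41}{2}\right)\right) + 7557\right) + 182 \cdot 384 = \left(\left(-8821 + \frac{11743}{2}\right) + 7557\right) + 69888 = \left(- \frac{5899}{2} + 7557\right) + 69888 = \frac{9215}{2} + 69888 = \frac{148991}{2}$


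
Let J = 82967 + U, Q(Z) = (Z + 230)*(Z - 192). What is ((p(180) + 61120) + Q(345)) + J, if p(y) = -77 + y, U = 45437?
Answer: 277602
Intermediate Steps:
Q(Z) = (-192 + Z)*(230 + Z) (Q(Z) = (230 + Z)*(-192 + Z) = (-192 + Z)*(230 + Z))
J = 128404 (J = 82967 + 45437 = 128404)
((p(180) + 61120) + Q(345)) + J = (((-77 + 180) + 61120) + (-44160 + 345**2 + 38*345)) + 128404 = ((103 + 61120) + (-44160 + 119025 + 13110)) + 128404 = (61223 + 87975) + 128404 = 149198 + 128404 = 277602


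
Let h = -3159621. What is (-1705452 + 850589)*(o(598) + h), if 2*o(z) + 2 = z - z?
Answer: 2701043941786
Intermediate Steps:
o(z) = -1 (o(z) = -1 + (z - z)/2 = -1 + (½)*0 = -1 + 0 = -1)
(-1705452 + 850589)*(o(598) + h) = (-1705452 + 850589)*(-1 - 3159621) = -854863*(-3159622) = 2701043941786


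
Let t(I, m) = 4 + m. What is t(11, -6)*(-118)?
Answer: 236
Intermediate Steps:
t(11, -6)*(-118) = (4 - 6)*(-118) = -2*(-118) = 236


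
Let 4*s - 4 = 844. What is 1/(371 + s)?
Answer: 1/583 ≈ 0.0017153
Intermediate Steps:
s = 212 (s = 1 + (¼)*844 = 1 + 211 = 212)
1/(371 + s) = 1/(371 + 212) = 1/583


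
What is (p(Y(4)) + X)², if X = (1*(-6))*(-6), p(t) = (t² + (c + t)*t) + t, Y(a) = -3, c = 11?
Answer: 324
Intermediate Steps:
p(t) = t + t² + t*(11 + t) (p(t) = (t² + (11 + t)*t) + t = (t² + t*(11 + t)) + t = t + t² + t*(11 + t))
X = 36 (X = -6*(-6) = 36)
(p(Y(4)) + X)² = (2*(-3)*(6 - 3) + 36)² = (2*(-3)*3 + 36)² = (-18 + 36)² = 18² = 324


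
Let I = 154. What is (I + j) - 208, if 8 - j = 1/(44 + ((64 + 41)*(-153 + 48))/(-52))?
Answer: -612450/13313 ≈ -46.004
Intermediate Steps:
j = 106452/13313 (j = 8 - 1/(44 + ((64 + 41)*(-153 + 48))/(-52)) = 8 - 1/(44 + (105*(-105))*(-1/52)) = 8 - 1/(44 - 11025*(-1/52)) = 8 - 1/(44 + 11025/52) = 8 - 1/13313/52 = 8 - 1*52/13313 = 8 - 52/13313 = 106452/13313 ≈ 7.9961)
(I + j) - 208 = (154 + 106452/13313) - 208 = 2156654/13313 - 208 = -612450/13313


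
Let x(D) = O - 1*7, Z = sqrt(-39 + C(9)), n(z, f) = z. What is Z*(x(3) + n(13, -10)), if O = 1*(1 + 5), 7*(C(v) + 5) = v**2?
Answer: 12*I*sqrt(1589)/7 ≈ 68.335*I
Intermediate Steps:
C(v) = -5 + v**2/7
Z = I*sqrt(1589)/7 (Z = sqrt(-39 + (-5 + (1/7)*9**2)) = sqrt(-39 + (-5 + (1/7)*81)) = sqrt(-39 + (-5 + 81/7)) = sqrt(-39 + 46/7) = sqrt(-227/7) = I*sqrt(1589)/7 ≈ 5.6946*I)
O = 6 (O = 1*6 = 6)
x(D) = -1 (x(D) = 6 - 1*7 = 6 - 7 = -1)
Z*(x(3) + n(13, -10)) = (I*sqrt(1589)/7)*(-1 + 13) = (I*sqrt(1589)/7)*12 = 12*I*sqrt(1589)/7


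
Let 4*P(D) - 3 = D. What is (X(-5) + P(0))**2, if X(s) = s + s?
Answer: 1369/16 ≈ 85.563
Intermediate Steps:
X(s) = 2*s
P(D) = 3/4 + D/4
(X(-5) + P(0))**2 = (2*(-5) + (3/4 + (1/4)*0))**2 = (-10 + (3/4 + 0))**2 = (-10 + 3/4)**2 = (-37/4)**2 = 1369/16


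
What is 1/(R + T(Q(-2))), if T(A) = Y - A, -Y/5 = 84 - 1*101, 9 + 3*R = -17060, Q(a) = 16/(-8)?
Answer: -3/16808 ≈ -0.00017849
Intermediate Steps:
Q(a) = -2 (Q(a) = 16*(-1/8) = -2)
R = -17069/3 (R = -3 + (1/3)*(-17060) = -3 - 17060/3 = -17069/3 ≈ -5689.7)
Y = 85 (Y = -5*(84 - 1*101) = -5*(84 - 101) = -5*(-17) = 85)
T(A) = 85 - A
1/(R + T(Q(-2))) = 1/(-17069/3 + (85 - 1*(-2))) = 1/(-17069/3 + (85 + 2)) = 1/(-17069/3 + 87) = 1/(-16808/3) = -3/16808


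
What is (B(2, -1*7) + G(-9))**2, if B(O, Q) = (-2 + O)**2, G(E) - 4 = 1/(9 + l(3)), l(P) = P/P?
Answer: 1681/100 ≈ 16.810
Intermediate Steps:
l(P) = 1
G(E) = 41/10 (G(E) = 4 + 1/(9 + 1) = 4 + 1/10 = 41/10)
(B(2, -1*7) + G(-9))**2 = ((-2 + 2)**2 + 41/10)**2 = (0**2 + 41/10)**2 = (0 + 41/10)**2 = (41/10)**2 = 1681/100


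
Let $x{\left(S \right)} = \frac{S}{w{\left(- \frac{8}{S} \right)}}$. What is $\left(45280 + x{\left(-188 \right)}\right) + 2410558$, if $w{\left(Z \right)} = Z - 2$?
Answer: $\frac{56486483}{23} \approx 2.4559 \cdot 10^{6}$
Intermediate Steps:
$w{\left(Z \right)} = -2 + Z$
$x{\left(S \right)} = \frac{S}{-2 - \frac{8}{S}}$
$\left(45280 + x{\left(-188 \right)}\right) + 2410558 = \left(45280 - \frac{\left(-188\right)^{2}}{8 + 2 \left(-188\right)}\right) + 2410558 = \left(45280 - \frac{35344}{8 - 376}\right) + 2410558 = \left(45280 - \frac{35344}{-368}\right) + 2410558 = \left(45280 - 35344 \left(- \frac{1}{368}\right)\right) + 2410558 = \left(45280 + \frac{2209}{23}\right) + 2410558 = \frac{1043649}{23} + 2410558 = \frac{56486483}{23}$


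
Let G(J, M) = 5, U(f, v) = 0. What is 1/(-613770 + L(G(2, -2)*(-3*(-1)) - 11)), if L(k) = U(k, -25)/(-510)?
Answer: -1/613770 ≈ -1.6293e-6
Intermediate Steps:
L(k) = 0 (L(k) = 0/(-510) = 0*(-1/510) = 0)
1/(-613770 + L(G(2, -2)*(-3*(-1)) - 11)) = 1/(-613770 + 0) = 1/(-613770) = -1/613770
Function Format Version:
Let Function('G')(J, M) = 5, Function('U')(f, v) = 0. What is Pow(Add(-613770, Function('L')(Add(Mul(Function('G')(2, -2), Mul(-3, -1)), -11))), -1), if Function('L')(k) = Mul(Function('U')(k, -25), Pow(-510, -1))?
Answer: Rational(-1, 613770) ≈ -1.6293e-6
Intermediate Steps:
Function('L')(k) = 0 (Function('L')(k) = Mul(0, Pow(-510, -1)) = Mul(0, Rational(-1, 510)) = 0)
Pow(Add(-613770, Function('L')(Add(Mul(Function('G')(2, -2), Mul(-3, -1)), -11))), -1) = Pow(Add(-613770, 0), -1) = Pow(-613770, -1) = Rational(-1, 613770)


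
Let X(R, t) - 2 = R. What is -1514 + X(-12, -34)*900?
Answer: -10514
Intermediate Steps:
X(R, t) = 2 + R
-1514 + X(-12, -34)*900 = -1514 + (2 - 12)*900 = -1514 - 10*900 = -1514 - 9000 = -10514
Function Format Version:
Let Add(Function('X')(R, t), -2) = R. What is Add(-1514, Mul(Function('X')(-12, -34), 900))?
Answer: -10514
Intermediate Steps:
Function('X')(R, t) = Add(2, R)
Add(-1514, Mul(Function('X')(-12, -34), 900)) = Add(-1514, Mul(Add(2, -12), 900)) = Add(-1514, Mul(-10, 900)) = Add(-1514, -9000) = -10514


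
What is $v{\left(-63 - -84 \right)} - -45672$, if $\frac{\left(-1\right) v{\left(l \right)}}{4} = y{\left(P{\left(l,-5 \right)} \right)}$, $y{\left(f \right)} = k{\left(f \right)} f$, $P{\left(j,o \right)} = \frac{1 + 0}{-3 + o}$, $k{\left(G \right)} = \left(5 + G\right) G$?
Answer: $\frac{5845977}{128} \approx 45672.0$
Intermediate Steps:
$k{\left(G \right)} = G \left(5 + G\right)$
$P{\left(j,o \right)} = \frac{1}{-3 + o}$ ($P{\left(j,o \right)} = 1 \frac{1}{-3 + o} = \frac{1}{-3 + o}$)
$y{\left(f \right)} = f^{2} \left(5 + f\right)$ ($y{\left(f \right)} = f \left(5 + f\right) f = f^{2} \left(5 + f\right)$)
$v{\left(l \right)} = - \frac{39}{128}$ ($v{\left(l \right)} = - 4 \left(\frac{1}{-3 - 5}\right)^{2} \left(5 + \frac{1}{-3 - 5}\right) = - 4 \left(\frac{1}{-8}\right)^{2} \left(5 + \frac{1}{-8}\right) = - 4 \left(- \frac{1}{8}\right)^{2} \left(5 - \frac{1}{8}\right) = - 4 \cdot \frac{1}{64} \cdot \frac{39}{8} = \left(-4\right) \frac{39}{512} = - \frac{39}{128}$)
$v{\left(-63 - -84 \right)} - -45672 = - \frac{39}{128} - -45672 = - \frac{39}{128} + 45672 = \frac{5845977}{128}$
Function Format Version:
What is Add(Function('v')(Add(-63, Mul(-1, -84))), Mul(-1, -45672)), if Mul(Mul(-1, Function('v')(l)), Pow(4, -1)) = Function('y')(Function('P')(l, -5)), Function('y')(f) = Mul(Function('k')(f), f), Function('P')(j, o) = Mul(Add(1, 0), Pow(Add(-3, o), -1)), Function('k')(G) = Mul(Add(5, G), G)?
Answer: Rational(5845977, 128) ≈ 45672.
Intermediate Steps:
Function('k')(G) = Mul(G, Add(5, G))
Function('P')(j, o) = Pow(Add(-3, o), -1) (Function('P')(j, o) = Mul(1, Pow(Add(-3, o), -1)) = Pow(Add(-3, o), -1))
Function('y')(f) = Mul(Pow(f, 2), Add(5, f)) (Function('y')(f) = Mul(Mul(f, Add(5, f)), f) = Mul(Pow(f, 2), Add(5, f)))
Function('v')(l) = Rational(-39, 128) (Function('v')(l) = Mul(-4, Mul(Pow(Pow(Add(-3, -5), -1), 2), Add(5, Pow(Add(-3, -5), -1)))) = Mul(-4, Mul(Pow(Pow(-8, -1), 2), Add(5, Pow(-8, -1)))) = Mul(-4, Mul(Pow(Rational(-1, 8), 2), Add(5, Rational(-1, 8)))) = Mul(-4, Mul(Rational(1, 64), Rational(39, 8))) = Mul(-4, Rational(39, 512)) = Rational(-39, 128))
Add(Function('v')(Add(-63, Mul(-1, -84))), Mul(-1, -45672)) = Add(Rational(-39, 128), Mul(-1, -45672)) = Add(Rational(-39, 128), 45672) = Rational(5845977, 128)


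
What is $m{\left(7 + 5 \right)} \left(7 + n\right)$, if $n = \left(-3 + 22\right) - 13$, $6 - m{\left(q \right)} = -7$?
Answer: $169$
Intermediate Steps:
$m{\left(q \right)} = 13$ ($m{\left(q \right)} = 6 - -7 = 6 + 7 = 13$)
$n = 6$ ($n = 19 - 13 = 6$)
$m{\left(7 + 5 \right)} \left(7 + n\right) = 13 \left(7 + 6\right) = 13 \cdot 13 = 169$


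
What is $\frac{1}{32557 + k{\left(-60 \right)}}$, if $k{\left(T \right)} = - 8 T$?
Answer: $\frac{1}{33037} \approx 3.0269 \cdot 10^{-5}$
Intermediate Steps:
$\frac{1}{32557 + k{\left(-60 \right)}} = \frac{1}{32557 - -480} = \frac{1}{32557 + 480} = \frac{1}{33037}$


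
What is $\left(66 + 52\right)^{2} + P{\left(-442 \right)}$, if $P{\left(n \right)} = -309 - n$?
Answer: $14057$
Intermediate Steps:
$\left(66 + 52\right)^{2} + P{\left(-442 \right)} = \left(66 + 52\right)^{2} - -133 = 118^{2} + \left(-309 + 442\right) = 13924 + 133 = 14057$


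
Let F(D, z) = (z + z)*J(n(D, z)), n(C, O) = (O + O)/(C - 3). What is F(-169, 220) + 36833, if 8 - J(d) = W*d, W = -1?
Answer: 1686779/43 ≈ 39227.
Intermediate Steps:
n(C, O) = 2*O/(-3 + C) (n(C, O) = (2*O)/(-3 + C) = 2*O/(-3 + C))
J(d) = 8 + d (J(d) = 8 - (-1)*d = 8 + d)
F(D, z) = 2*z*(8 + 2*z/(-3 + D)) (F(D, z) = (z + z)*(8 + 2*z/(-3 + D)) = (2*z)*(8 + 2*z/(-3 + D)) = 2*z*(8 + 2*z/(-3 + D)))
F(-169, 220) + 36833 = 4*220*(-12 + 220 + 4*(-169))/(-3 - 169) + 36833 = 4*220*(-12 + 220 - 676)/(-172) + 36833 = 4*220*(-1/172)*(-468) + 36833 = 102960/43 + 36833 = 1686779/43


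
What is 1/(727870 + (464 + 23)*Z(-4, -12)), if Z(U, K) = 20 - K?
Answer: 1/743454 ≈ 1.3451e-6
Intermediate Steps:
1/(727870 + (464 + 23)*Z(-4, -12)) = 1/(727870 + (464 + 23)*(20 - 1*(-12))) = 1/(727870 + 487*(20 + 12)) = 1/(727870 + 487*32) = 1/(727870 + 15584) = 1/743454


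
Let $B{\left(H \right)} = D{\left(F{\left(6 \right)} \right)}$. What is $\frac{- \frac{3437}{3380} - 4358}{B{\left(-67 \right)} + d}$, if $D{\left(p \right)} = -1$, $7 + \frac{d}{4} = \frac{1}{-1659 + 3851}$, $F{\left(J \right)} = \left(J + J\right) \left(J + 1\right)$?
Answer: $\frac{672828783}{4475965} \approx 150.32$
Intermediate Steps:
$F{\left(J \right)} = 2 J \left(1 + J\right)$
$d = - \frac{15343}{548}$ ($d = -28 + \frac{4}{-1659 + 3851} = -28 + \frac{4}{2192} = -28 + 4 \cdot \frac{1}{2192} = -28 + \frac{1}{548} = - \frac{15343}{548} \approx -27.998$)
$B{\left(H \right)} = -1$
$\frac{- \frac{3437}{3380} - 4358}{B{\left(-67 \right)} + d} = \frac{- \frac{3437}{3380} - 4358}{-1 - \frac{15343}{548}} = \frac{\left(-3437\right) \frac{1}{3380} - 4358}{- \frac{15891}{548}} = \left(- \frac{3437}{3380} - 4358\right) \left(- \frac{548}{15891}\right) = \left(- \frac{14733477}{3380}\right) \left(- \frac{548}{15891}\right) = \frac{672828783}{4475965}$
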